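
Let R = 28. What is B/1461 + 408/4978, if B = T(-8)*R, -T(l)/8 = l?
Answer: 4758332/3636429 ≈ 1.3085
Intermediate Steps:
T(l) = -8*l
B = 1792 (B = -8*(-8)*28 = 64*28 = 1792)
B/1461 + 408/4978 = 1792/1461 + 408/4978 = 1792*(1/1461) + 408*(1/4978) = 1792/1461 + 204/2489 = 4758332/3636429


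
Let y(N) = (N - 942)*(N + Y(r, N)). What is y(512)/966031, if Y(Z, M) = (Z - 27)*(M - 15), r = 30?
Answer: -861290/966031 ≈ -0.89158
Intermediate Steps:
Y(Z, M) = (-27 + Z)*(-15 + M)
y(N) = (-942 + N)*(-45 + 4*N) (y(N) = (N - 942)*(N + (405 - 27*N - 15*30 + N*30)) = (-942 + N)*(N + (405 - 27*N - 450 + 30*N)) = (-942 + N)*(N + (-45 + 3*N)) = (-942 + N)*(-45 + 4*N))
y(512)/966031 = (42390 - 3813*512 + 4*512²)/966031 = (42390 - 1952256 + 4*262144)*(1/966031) = (42390 - 1952256 + 1048576)*(1/966031) = -861290*1/966031 = -861290/966031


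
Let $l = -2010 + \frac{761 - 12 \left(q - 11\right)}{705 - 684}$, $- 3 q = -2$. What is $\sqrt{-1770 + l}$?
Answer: $\frac{i \sqrt{183155}}{7} \approx 61.138 i$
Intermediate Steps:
$q = \frac{2}{3}$ ($q = \left(- \frac{1}{3}\right) \left(-2\right) = \frac{2}{3} \approx 0.66667$)
$l = - \frac{13775}{7}$ ($l = -2010 + \frac{761 - 12 \left(\frac{2}{3} - 11\right)}{705 - 684} = -2010 + \frac{761 - -124}{21} = -2010 + \left(761 + 124\right) \frac{1}{21} = -2010 + 885 \cdot \frac{1}{21} = -2010 + \frac{295}{7} = - \frac{13775}{7} \approx -1967.9$)
$\sqrt{-1770 + l} = \sqrt{-1770 - \frac{13775}{7}} = \sqrt{- \frac{26165}{7}} = \frac{i \sqrt{183155}}{7}$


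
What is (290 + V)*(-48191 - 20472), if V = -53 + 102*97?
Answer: -695624853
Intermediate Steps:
V = 9841 (V = -53 + 9894 = 9841)
(290 + V)*(-48191 - 20472) = (290 + 9841)*(-48191 - 20472) = 10131*(-68663) = -695624853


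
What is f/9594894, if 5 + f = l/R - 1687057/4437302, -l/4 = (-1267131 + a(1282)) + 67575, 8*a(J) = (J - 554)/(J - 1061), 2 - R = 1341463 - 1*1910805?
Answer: 5453380071781/17170051454283032576 ≈ 3.1761e-7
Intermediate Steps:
R = 569344 (R = 2 - (1341463 - 1*1910805) = 2 - (1341463 - 1910805) = 2 - 1*(-569342) = 2 + 569342 = 569344)
a(J) = (-554 + J)/(8*(-1061 + J)) (a(J) = ((J - 554)/(J - 1061))/8 = ((-554 + J)/(-1061 + J))/8 = (-554 + J)/(8*(-1061 + J)))
l = 81569780/17 (l = -4*((-1267131 + (-554 + 1282)/(8*(-1061 + 1282))) + 67575) = -4*((-1267131 + (⅛)*728/221) + 67575) = -4*((-1267131 + (⅛)*(1/221)*728) + 67575) = -4*((-1267131 + 7/17) + 67575) = -4*(-21541220/17 + 67575) = -4*(-20392445/17) = 81569780/17 ≈ 4.7982e+6)
f = 16360140215343/5368496448512 (f = -5 + ((81569780/17)/569344 - 1687057/4437302) = -5 + ((81569780/17)*(1/569344) - 1687057*1/4437302) = -5 + (20392445/2419712 - 1687057/4437302) = -5 + 43202622457903/5368496448512 = 16360140215343/5368496448512 ≈ 3.0474)
f/9594894 = (16360140215343/5368496448512)/9594894 = (16360140215343/5368496448512)*(1/9594894) = 5453380071781/17170051454283032576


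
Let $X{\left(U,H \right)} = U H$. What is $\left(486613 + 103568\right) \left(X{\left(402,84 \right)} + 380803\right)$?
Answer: $244671927351$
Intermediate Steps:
$X{\left(U,H \right)} = H U$
$\left(486613 + 103568\right) \left(X{\left(402,84 \right)} + 380803\right) = \left(486613 + 103568\right) \left(84 \cdot 402 + 380803\right) = 590181 \left(33768 + 380803\right) = 590181 \cdot 414571 = 244671927351$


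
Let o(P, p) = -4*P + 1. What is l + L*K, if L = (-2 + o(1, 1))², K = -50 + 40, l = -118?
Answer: -368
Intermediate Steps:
o(P, p) = 1 - 4*P
K = -10
L = 25 (L = (-2 + (1 - 4*1))² = (-2 + (1 - 4))² = (-2 - 3)² = (-5)² = 25)
l + L*K = -118 + 25*(-10) = -118 - 250 = -368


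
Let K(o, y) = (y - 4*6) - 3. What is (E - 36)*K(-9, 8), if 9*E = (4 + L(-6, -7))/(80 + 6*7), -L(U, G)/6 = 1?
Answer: 375535/549 ≈ 684.03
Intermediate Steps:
L(U, G) = -6 (L(U, G) = -6*1 = -6)
K(o, y) = -27 + y (K(o, y) = (y - 24) - 3 = (-24 + y) - 3 = -27 + y)
E = -1/549 (E = ((4 - 6)/(80 + 6*7))/9 = (-2/(80 + 42))/9 = (-2/122)/9 = (-2*1/122)/9 = (⅑)*(-1/61) = -1/549 ≈ -0.0018215)
(E - 36)*K(-9, 8) = (-1/549 - 36)*(-27 + 8) = -19765/549*(-19) = 375535/549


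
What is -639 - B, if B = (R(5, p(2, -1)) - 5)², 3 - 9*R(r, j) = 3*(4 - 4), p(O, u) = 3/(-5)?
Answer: -5947/9 ≈ -660.78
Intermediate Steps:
p(O, u) = -⅗ (p(O, u) = 3*(-⅕) = -⅗)
R(r, j) = ⅓ (R(r, j) = ⅓ - (4 - 4)/3 = ⅓ - 0/3 = ⅓ - ⅑*0 = ⅓ + 0 = ⅓)
B = 196/9 (B = (⅓ - 5)² = (-14/3)² = 196/9 ≈ 21.778)
-639 - B = -639 - 1*196/9 = -639 - 196/9 = -5947/9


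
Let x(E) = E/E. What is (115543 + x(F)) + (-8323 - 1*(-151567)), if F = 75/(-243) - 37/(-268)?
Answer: 258788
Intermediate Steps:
F = -3703/21708 (F = 75*(-1/243) - 37*(-1/268) = -25/81 + 37/268 = -3703/21708 ≈ -0.17058)
x(E) = 1
(115543 + x(F)) + (-8323 - 1*(-151567)) = (115543 + 1) + (-8323 - 1*(-151567)) = 115544 + (-8323 + 151567) = 115544 + 143244 = 258788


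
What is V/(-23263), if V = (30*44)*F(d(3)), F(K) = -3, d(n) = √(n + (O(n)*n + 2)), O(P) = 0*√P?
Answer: 3960/23263 ≈ 0.17023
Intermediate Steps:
O(P) = 0
d(n) = √(2 + n) (d(n) = √(n + (0*n + 2)) = √(n + (0 + 2)) = √(n + 2) = √(2 + n))
V = -3960 (V = (30*44)*(-3) = 1320*(-3) = -3960)
V/(-23263) = -3960/(-23263) = -3960*(-1/23263) = 3960/23263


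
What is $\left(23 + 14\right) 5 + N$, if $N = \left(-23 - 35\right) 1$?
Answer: $127$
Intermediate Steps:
$N = -58$ ($N = \left(-58\right) 1 = -58$)
$\left(23 + 14\right) 5 + N = \left(23 + 14\right) 5 - 58 = 37 \cdot 5 - 58 = 185 - 58 = 127$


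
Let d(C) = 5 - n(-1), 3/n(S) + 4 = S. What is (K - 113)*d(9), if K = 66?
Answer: -1316/5 ≈ -263.20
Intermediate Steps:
n(S) = 3/(-4 + S)
d(C) = 28/5 (d(C) = 5 - 3/(-4 - 1) = 5 - 3/(-5) = 5 - 3*(-1)/5 = 5 - 1*(-3/5) = 5 + 3/5 = 28/5)
(K - 113)*d(9) = (66 - 113)*(28/5) = -47*28/5 = -1316/5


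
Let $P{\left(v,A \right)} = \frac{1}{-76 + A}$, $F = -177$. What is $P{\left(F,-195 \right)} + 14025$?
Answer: $\frac{3800774}{271} \approx 14025.0$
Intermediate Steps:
$P{\left(F,-195 \right)} + 14025 = \frac{1}{-76 - 195} + 14025 = \frac{1}{-271} + 14025 = - \frac{1}{271} + 14025 = \frac{3800774}{271}$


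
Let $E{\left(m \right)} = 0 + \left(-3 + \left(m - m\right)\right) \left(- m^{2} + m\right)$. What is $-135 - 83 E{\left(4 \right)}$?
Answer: $-3123$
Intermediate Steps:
$E{\left(m \right)} = - 3 m + 3 m^{2}$ ($E{\left(m \right)} = 0 + \left(-3 + 0\right) \left(m - m^{2}\right) = 0 - 3 \left(m - m^{2}\right) = 0 + \left(- 3 m + 3 m^{2}\right) = - 3 m + 3 m^{2}$)
$-135 - 83 E{\left(4 \right)} = -135 - 83 \cdot 3 \cdot 4 \left(-1 + 4\right) = -135 - 83 \cdot 3 \cdot 4 \cdot 3 = -135 - 2988 = -3123$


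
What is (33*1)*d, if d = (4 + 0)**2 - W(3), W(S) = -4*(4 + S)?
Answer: 1452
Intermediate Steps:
W(S) = -16 - 4*S
d = 44 (d = (4 + 0)**2 - (-16 - 4*3) = 4**2 - (-16 - 12) = 16 - 1*(-28) = 16 + 28 = 44)
(33*1)*d = (33*1)*44 = 33*44 = 1452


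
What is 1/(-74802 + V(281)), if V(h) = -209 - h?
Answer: -1/75292 ≈ -1.3282e-5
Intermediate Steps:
1/(-74802 + V(281)) = 1/(-74802 + (-209 - 1*281)) = 1/(-74802 + (-209 - 281)) = 1/(-74802 - 490) = 1/(-75292) = -1/75292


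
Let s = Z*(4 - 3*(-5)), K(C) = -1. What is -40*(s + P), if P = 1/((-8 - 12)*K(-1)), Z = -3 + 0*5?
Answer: 2278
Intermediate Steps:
Z = -3 (Z = -3 + 0 = -3)
P = 1/20 (P = 1/(-8 - 12*(-1)) = -1/(-20) = -1/20*(-1) = 1/20 ≈ 0.050000)
s = -57 (s = -3*(4 - 3*(-5)) = -3*(4 + 15) = -3*19 = -57)
-40*(s + P) = -40*(-57 + 1/20) = -40*(-1139/20) = 2278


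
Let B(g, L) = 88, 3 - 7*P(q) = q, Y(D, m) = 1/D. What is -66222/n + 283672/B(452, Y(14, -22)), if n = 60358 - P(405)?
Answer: 7495397839/2325994 ≈ 3222.4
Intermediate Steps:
P(q) = 3/7 - q/7
n = 422908/7 (n = 60358 - (3/7 - 1/7*405) = 60358 - (3/7 - 405/7) = 60358 - 1*(-402/7) = 60358 + 402/7 = 422908/7 ≈ 60415.)
-66222/n + 283672/B(452, Y(14, -22)) = -66222/422908/7 + 283672/88 = -66222*7/422908 + 283672*(1/88) = -231777/211454 + 35459/11 = 7495397839/2325994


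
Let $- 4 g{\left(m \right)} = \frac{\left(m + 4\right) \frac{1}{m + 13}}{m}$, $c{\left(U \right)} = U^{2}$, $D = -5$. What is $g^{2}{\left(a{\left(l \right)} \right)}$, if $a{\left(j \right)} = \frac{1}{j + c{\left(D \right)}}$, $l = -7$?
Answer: $\frac{431649}{220900} \approx 1.954$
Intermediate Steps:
$a{\left(j \right)} = \frac{1}{25 + j}$ ($a{\left(j \right)} = \frac{1}{j + \left(-5\right)^{2}} = \frac{1}{j + 25} = \frac{1}{25 + j}$)
$g{\left(m \right)} = - \frac{4 + m}{4 m \left(13 + m\right)}$ ($g{\left(m \right)} = - \frac{\frac{m + 4}{m + 13} \frac{1}{m}}{4} = - \frac{\frac{4 + m}{13 + m} \frac{1}{m}}{4} = - \frac{\frac{1}{m} \frac{1}{13 + m} \left(4 + m\right)}{4} = - \frac{4 + m}{4 m \left(13 + m\right)}$)
$g^{2}{\left(a{\left(l \right)} \right)} = \left(\frac{-4 - \frac{1}{25 - 7}}{4 \frac{1}{25 - 7} \left(13 + \frac{1}{25 - 7}\right)}\right)^{2} = \left(\frac{-4 - \frac{1}{18}}{4 \cdot \frac{1}{18} \left(13 + \frac{1}{18}\right)}\right)^{2} = \left(\frac{\frac{1}{\frac{1}{18}} \left(-4 - \frac{1}{18}\right)}{4 \left(13 + \frac{1}{18}\right)}\right)^{2} = \left(\frac{1}{4} \cdot 18 \frac{1}{\frac{235}{18}} \left(-4 - \frac{1}{18}\right)\right)^{2} = \left(\frac{1}{4} \cdot 18 \cdot \frac{18}{235} \left(- \frac{73}{18}\right)\right)^{2} = \left(- \frac{657}{470}\right)^{2} = \frac{431649}{220900}$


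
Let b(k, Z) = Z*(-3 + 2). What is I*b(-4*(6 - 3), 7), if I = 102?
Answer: -714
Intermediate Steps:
b(k, Z) = -Z (b(k, Z) = Z*(-1) = -Z)
I*b(-4*(6 - 3), 7) = 102*(-1*7) = 102*(-7) = -714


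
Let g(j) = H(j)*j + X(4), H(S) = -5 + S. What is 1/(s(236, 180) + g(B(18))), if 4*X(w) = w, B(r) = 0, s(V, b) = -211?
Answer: -1/210 ≈ -0.0047619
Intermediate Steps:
X(w) = w/4
g(j) = 1 + j*(-5 + j) (g(j) = (-5 + j)*j + (¼)*4 = j*(-5 + j) + 1 = 1 + j*(-5 + j))
1/(s(236, 180) + g(B(18))) = 1/(-211 + (1 + 0*(-5 + 0))) = 1/(-211 + (1 + 0*(-5))) = 1/(-211 + (1 + 0)) = 1/(-211 + 1) = 1/(-210) = -1/210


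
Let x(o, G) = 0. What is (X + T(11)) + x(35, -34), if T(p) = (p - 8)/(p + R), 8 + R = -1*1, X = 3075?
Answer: 6153/2 ≈ 3076.5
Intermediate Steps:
R = -9 (R = -8 - 1*1 = -8 - 1 = -9)
T(p) = (-8 + p)/(-9 + p) (T(p) = (p - 8)/(p - 9) = (-8 + p)/(-9 + p))
(X + T(11)) + x(35, -34) = (3075 + (-8 + 11)/(-9 + 11)) + 0 = (3075 + 3/2) + 0 = 6153/2 + 0 = 6153/2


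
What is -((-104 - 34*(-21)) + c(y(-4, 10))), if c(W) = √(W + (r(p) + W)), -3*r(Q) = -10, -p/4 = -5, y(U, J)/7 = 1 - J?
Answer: -610 - 4*I*√69/3 ≈ -610.0 - 11.076*I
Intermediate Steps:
y(U, J) = 7 - 7*J (y(U, J) = 7*(1 - J) = 7 - 7*J)
p = 20 (p = -4*(-5) = 20)
r(Q) = 10/3 (r(Q) = -⅓*(-10) = 10/3)
c(W) = √(10/3 + 2*W) (c(W) = √(W + (10/3 + W)) = √(10/3 + 2*W))
-((-104 - 34*(-21)) + c(y(-4, 10))) = -((-104 - 34*(-21)) + √(30 + 18*(7 - 7*10))/3) = -((-104 + 714) + √(30 + 18*(7 - 70))/3) = -(610 + √(30 + 18*(-63))/3) = -(610 + √(30 - 1134)/3) = -(610 + √(-1104)/3) = -(610 + (4*I*√69)/3) = -(610 + 4*I*√69/3) = -610 - 4*I*√69/3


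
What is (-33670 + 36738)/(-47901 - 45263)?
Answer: -767/23291 ≈ -0.032931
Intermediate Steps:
(-33670 + 36738)/(-47901 - 45263) = 3068/(-93164) = 3068*(-1/93164) = -767/23291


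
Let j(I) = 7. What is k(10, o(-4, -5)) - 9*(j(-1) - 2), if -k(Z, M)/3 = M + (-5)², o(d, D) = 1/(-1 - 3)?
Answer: -477/4 ≈ -119.25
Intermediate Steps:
o(d, D) = -¼ (o(d, D) = 1/(-4) = -¼)
k(Z, M) = -75 - 3*M (k(Z, M) = -3*(M + (-5)²) = -3*(M + 25) = -3*(25 + M) = -75 - 3*M)
k(10, o(-4, -5)) - 9*(j(-1) - 2) = (-75 - 3*(-¼)) - 9*(7 - 2) = (-75 + ¾) - 9*5 = -297/4 - 45 = -477/4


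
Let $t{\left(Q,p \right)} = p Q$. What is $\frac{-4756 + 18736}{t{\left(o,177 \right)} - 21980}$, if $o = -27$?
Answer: $- \frac{13980}{26759} \approx -0.52244$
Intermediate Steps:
$t{\left(Q,p \right)} = Q p$
$\frac{-4756 + 18736}{t{\left(o,177 \right)} - 21980} = \frac{-4756 + 18736}{\left(-27\right) 177 - 21980} = \frac{13980}{-4779 - 21980} = \frac{13980}{-26759} = 13980 \left(- \frac{1}{26759}\right) = - \frac{13980}{26759}$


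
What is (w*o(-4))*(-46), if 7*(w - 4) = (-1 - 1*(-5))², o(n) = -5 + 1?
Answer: 8096/7 ≈ 1156.6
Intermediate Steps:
o(n) = -4
w = 44/7 (w = 4 + (-1 - 1*(-5))²/7 = 4 + (-1 + 5)²/7 = 4 + (⅐)*4² = 4 + (⅐)*16 = 4 + 16/7 = 44/7 ≈ 6.2857)
(w*o(-4))*(-46) = ((44/7)*(-4))*(-46) = -176/7*(-46) = 8096/7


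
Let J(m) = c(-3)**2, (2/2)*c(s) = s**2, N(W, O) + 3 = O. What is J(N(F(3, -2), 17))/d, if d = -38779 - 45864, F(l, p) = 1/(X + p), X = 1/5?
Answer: -81/84643 ≈ -0.00095696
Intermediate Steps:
X = 1/5 ≈ 0.20000
F(l, p) = 1/(1/5 + p)
N(W, O) = -3 + O
c(s) = s**2
J(m) = 81 (J(m) = ((-3)**2)**2 = 9**2 = 81)
d = -84643
J(N(F(3, -2), 17))/d = 81/(-84643) = 81*(-1/84643) = -81/84643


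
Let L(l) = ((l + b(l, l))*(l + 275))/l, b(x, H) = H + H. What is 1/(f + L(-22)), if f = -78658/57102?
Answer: 28551/21630880 ≈ 0.0013199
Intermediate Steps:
b(x, H) = 2*H
L(l) = 825 + 3*l (L(l) = ((l + 2*l)*(l + 275))/l = ((3*l)*(275 + l))/l = (3*l*(275 + l))/l = 825 + 3*l)
f = -39329/28551 (f = -78658*1/57102 = -39329/28551 ≈ -1.3775)
1/(f + L(-22)) = 1/(-39329/28551 + (825 + 3*(-22))) = 1/(-39329/28551 + (825 - 66)) = 1/(-39329/28551 + 759) = 1/(21630880/28551) = 28551/21630880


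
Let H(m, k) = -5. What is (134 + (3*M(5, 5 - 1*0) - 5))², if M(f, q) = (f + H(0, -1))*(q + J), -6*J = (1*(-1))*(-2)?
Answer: 16641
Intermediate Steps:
J = -⅓ (J = -1*(-1)*(-2)/6 = -(-1)*(-2)/6 = -⅙*2 = -⅓ ≈ -0.33333)
M(f, q) = (-5 + f)*(-⅓ + q) (M(f, q) = (f - 5)*(q - ⅓) = (-5 + f)*(-⅓ + q))
(134 + (3*M(5, 5 - 1*0) - 5))² = (134 + (3*(5/3 - 5*(5 - 1*0) - ⅓*5 + 5*(5 - 1*0)) - 5))² = (134 + (3*(5/3 - 5*(5 + 0) - 5/3 + 5*(5 + 0)) - 5))² = (134 + (3*(5/3 - 5*5 - 5/3 + 5*5) - 5))² = (134 + (3*(5/3 - 25 - 5/3 + 25) - 5))² = (134 + (3*0 - 5))² = (134 + (0 - 5))² = (134 - 5)² = 129² = 16641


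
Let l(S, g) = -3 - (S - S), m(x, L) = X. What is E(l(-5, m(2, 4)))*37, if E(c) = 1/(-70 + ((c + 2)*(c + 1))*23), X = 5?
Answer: -37/24 ≈ -1.5417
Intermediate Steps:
m(x, L) = 5
l(S, g) = -3 (l(S, g) = -3 - 1*0 = -3 + 0 = -3)
E(c) = 1/(-70 + 23*(1 + c)*(2 + c)) (E(c) = 1/(-70 + ((2 + c)*(1 + c))*23) = 1/(-70 + ((1 + c)*(2 + c))*23) = 1/(-70 + 23*(1 + c)*(2 + c)))
E(l(-5, m(2, 4)))*37 = 37/(-24 + 23*(-3)² + 69*(-3)) = 37/(-24 + 23*9 - 207) = 37/(-24 + 207 - 207) = 37/(-24) = -1/24*37 = -37/24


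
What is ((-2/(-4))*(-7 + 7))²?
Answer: 0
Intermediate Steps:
((-2/(-4))*(-7 + 7))² = (-2*(-¼)*0)² = ((½)*0)² = 0² = 0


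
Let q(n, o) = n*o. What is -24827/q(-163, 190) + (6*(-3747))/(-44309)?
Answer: 1796327083/1372249730 ≈ 1.3090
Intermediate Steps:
-24827/q(-163, 190) + (6*(-3747))/(-44309) = -24827/((-163*190)) + (6*(-3747))/(-44309) = -24827/(-30970) - 22482*(-1/44309) = -24827*(-1/30970) + 22482/44309 = 24827/30970 + 22482/44309 = 1796327083/1372249730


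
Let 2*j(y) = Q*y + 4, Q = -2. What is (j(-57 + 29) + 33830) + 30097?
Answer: 63957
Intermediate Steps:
j(y) = 2 - y (j(y) = (-2*y + 4)/2 = (4 - 2*y)/2 = 2 - y)
(j(-57 + 29) + 33830) + 30097 = ((2 - (-57 + 29)) + 33830) + 30097 = ((2 - 1*(-28)) + 33830) + 30097 = ((2 + 28) + 33830) + 30097 = (30 + 33830) + 30097 = 33860 + 30097 = 63957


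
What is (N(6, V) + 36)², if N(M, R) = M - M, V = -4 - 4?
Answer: 1296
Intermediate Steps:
V = -8
N(M, R) = 0
(N(6, V) + 36)² = (0 + 36)² = 36² = 1296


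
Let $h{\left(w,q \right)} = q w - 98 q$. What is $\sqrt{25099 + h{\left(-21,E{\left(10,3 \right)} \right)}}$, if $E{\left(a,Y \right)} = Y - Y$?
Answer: $\sqrt{25099} \approx 158.43$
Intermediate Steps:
$E{\left(a,Y \right)} = 0$
$h{\left(w,q \right)} = - 98 q + q w$
$\sqrt{25099 + h{\left(-21,E{\left(10,3 \right)} \right)}} = \sqrt{25099 + 0 \left(-98 - 21\right)} = \sqrt{25099 + 0 \left(-119\right)} = \sqrt{25099 + 0} = \sqrt{25099}$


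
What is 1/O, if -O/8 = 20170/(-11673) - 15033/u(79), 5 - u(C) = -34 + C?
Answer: -58365/174673409 ≈ -0.00033414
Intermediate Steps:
u(C) = 39 - C (u(C) = 5 - (-34 + C) = 5 + (34 - C) = 39 - C)
O = -174673409/58365 (O = -8*(20170/(-11673) - 15033/(39 - 1*79)) = -8*(20170*(-1/11673) - 15033/(39 - 79)) = -8*(-20170/11673 - 15033/(-40)) = -8*(-20170/11673 - 15033*(-1/40)) = -8*(-20170/11673 + 15033/40) = -8*174673409/466920 = -174673409/58365 ≈ -2992.8)
1/O = 1/(-174673409/58365) = -58365/174673409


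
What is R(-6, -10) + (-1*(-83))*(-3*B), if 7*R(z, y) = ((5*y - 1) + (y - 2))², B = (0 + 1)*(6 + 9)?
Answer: -3168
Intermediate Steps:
B = 15 (B = 1*15 = 15)
R(z, y) = (-3 + 6*y)²/7 (R(z, y) = ((5*y - 1) + (y - 2))²/7 = ((-1 + 5*y) + (-2 + y))²/7 = (-3 + 6*y)²/7)
R(-6, -10) + (-1*(-83))*(-3*B) = 9*(-1 + 2*(-10))²/7 + (-1*(-83))*(-3*15) = 9*(-1 - 20)²/7 + 83*(-45) = (9/7)*(-21)² - 3735 = (9/7)*441 - 3735 = 567 - 3735 = -3168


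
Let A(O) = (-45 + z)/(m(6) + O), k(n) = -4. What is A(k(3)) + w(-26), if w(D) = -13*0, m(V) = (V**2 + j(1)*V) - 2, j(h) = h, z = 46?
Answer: 1/36 ≈ 0.027778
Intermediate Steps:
m(V) = -2 + V + V**2 (m(V) = (V**2 + 1*V) - 2 = (V**2 + V) - 2 = (V + V**2) - 2 = -2 + V + V**2)
A(O) = 1/(40 + O) (A(O) = (-45 + 46)/((-2 + 6 + 6**2) + O) = 1/((-2 + 6 + 36) + O) = 1/(40 + O))
w(D) = 0
A(k(3)) + w(-26) = 1/(40 - 4) + 0 = 1/36 + 0 = 1/36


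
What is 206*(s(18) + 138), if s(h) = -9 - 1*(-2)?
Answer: 26986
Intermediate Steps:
s(h) = -7 (s(h) = -9 + 2 = -7)
206*(s(18) + 138) = 206*(-7 + 138) = 206*131 = 26986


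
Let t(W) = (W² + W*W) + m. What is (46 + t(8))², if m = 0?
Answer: 30276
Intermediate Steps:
t(W) = 2*W² (t(W) = (W² + W*W) + 0 = (W² + W²) + 0 = 2*W² + 0 = 2*W²)
(46 + t(8))² = (46 + 2*8²)² = (46 + 2*64)² = (46 + 128)² = 174² = 30276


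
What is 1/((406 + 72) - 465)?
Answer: 1/13 ≈ 0.076923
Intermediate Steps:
1/((406 + 72) - 465) = 1/(478 - 465) = 1/13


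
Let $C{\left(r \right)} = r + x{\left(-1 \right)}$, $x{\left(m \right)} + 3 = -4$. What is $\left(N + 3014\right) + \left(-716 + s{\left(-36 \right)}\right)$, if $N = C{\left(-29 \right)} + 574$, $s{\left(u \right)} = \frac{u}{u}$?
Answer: $2837$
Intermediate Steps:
$x{\left(m \right)} = -7$ ($x{\left(m \right)} = -3 - 4 = -7$)
$s{\left(u \right)} = 1$
$C{\left(r \right)} = -7 + r$ ($C{\left(r \right)} = r - 7 = -7 + r$)
$N = 538$ ($N = \left(-7 - 29\right) + 574 = -36 + 574 = 538$)
$\left(N + 3014\right) + \left(-716 + s{\left(-36 \right)}\right) = \left(538 + 3014\right) + \left(-716 + 1\right) = 3552 - 715 = 2837$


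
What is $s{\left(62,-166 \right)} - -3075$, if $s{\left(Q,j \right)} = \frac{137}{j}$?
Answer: $\frac{510313}{166} \approx 3074.2$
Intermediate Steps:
$s{\left(62,-166 \right)} - -3075 = \frac{137}{-166} - -3075 = 137 \left(- \frac{1}{166}\right) + 3075 = - \frac{137}{166} + 3075 = \frac{510313}{166}$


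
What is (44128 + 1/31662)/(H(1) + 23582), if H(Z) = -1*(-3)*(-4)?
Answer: 1397180737/746273340 ≈ 1.8722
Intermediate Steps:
H(Z) = -12 (H(Z) = 3*(-4) = -12)
(44128 + 1/31662)/(H(1) + 23582) = (44128 + 1/31662)/(-12 + 23582) = (44128 + 1/31662)/23570 = (1397180737/31662)*(1/23570) = 1397180737/746273340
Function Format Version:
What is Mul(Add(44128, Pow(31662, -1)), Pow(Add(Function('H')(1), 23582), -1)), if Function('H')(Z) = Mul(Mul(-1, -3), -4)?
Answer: Rational(1397180737, 746273340) ≈ 1.8722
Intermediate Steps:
Function('H')(Z) = -12 (Function('H')(Z) = Mul(3, -4) = -12)
Mul(Add(44128, Pow(31662, -1)), Pow(Add(Function('H')(1), 23582), -1)) = Mul(Add(44128, Pow(31662, -1)), Pow(Add(-12, 23582), -1)) = Mul(Add(44128, Rational(1, 31662)), Pow(23570, -1)) = Mul(Rational(1397180737, 31662), Rational(1, 23570)) = Rational(1397180737, 746273340)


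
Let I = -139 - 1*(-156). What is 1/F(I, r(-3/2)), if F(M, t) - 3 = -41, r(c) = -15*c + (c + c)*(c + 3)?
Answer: -1/38 ≈ -0.026316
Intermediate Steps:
r(c) = -15*c + 2*c*(3 + c) (r(c) = -15*c + (2*c)*(3 + c) = -15*c + 2*c*(3 + c))
I = 17 (I = -139 + 156 = 17)
F(M, t) = -38 (F(M, t) = 3 - 41 = -38)
1/F(I, r(-3/2)) = 1/(-38) = -1/38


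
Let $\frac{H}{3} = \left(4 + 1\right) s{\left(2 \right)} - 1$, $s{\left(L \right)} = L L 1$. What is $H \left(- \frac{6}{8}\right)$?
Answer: $- \frac{171}{4} \approx -42.75$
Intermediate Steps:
$s{\left(L \right)} = L^{2}$ ($s{\left(L \right)} = L^{2} \cdot 1 = L^{2}$)
$H = 57$ ($H = 3 \left(\left(4 + 1\right) 2^{2} - 1\right) = 3 \left(5 \cdot 4 - 1\right) = 3 \left(20 - 1\right) = 3 \cdot 19 = 57$)
$H \left(- \frac{6}{8}\right) = 57 \left(- \frac{6}{8}\right) = 57 \left(\left(-6\right) \frac{1}{8}\right) = 57 \left(- \frac{3}{4}\right) = - \frac{171}{4}$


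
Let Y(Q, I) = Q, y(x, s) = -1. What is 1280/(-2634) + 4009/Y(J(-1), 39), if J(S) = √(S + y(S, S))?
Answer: -640/1317 - 4009*I*√2/2 ≈ -0.48595 - 2834.8*I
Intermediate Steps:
J(S) = √(-1 + S) (J(S) = √(S - 1) = √(-1 + S))
1280/(-2634) + 4009/Y(J(-1), 39) = 1280/(-2634) + 4009/(√(-1 - 1)) = 1280*(-1/2634) + 4009/(√(-2)) = -640/1317 + 4009/((I*√2)) = -640/1317 + 4009*(-I*√2/2) = -640/1317 - 4009*I*√2/2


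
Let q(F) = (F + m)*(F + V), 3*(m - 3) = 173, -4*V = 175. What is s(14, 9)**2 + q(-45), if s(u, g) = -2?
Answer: -16637/12 ≈ -1386.4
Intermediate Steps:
V = -175/4 (V = -1/4*175 = -175/4 ≈ -43.750)
m = 182/3 (m = 3 + (1/3)*173 = 3 + 173/3 = 182/3 ≈ 60.667)
q(F) = (-175/4 + F)*(182/3 + F) (q(F) = (F + 182/3)*(F - 175/4) = (182/3 + F)*(-175/4 + F) = (-175/4 + F)*(182/3 + F))
s(14, 9)**2 + q(-45) = (-2)**2 + (-15925/6 + (-45)**2 + (203/12)*(-45)) = 4 + (-15925/6 + 2025 - 3045/4) = 4 - 16685/12 = -16637/12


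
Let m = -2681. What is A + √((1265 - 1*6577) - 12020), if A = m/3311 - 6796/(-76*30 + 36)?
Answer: 53524/24123 + 2*I*√4333 ≈ 2.2188 + 131.65*I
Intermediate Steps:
A = 53524/24123 (A = -2681/3311 - 6796/(-76*30 + 36) = -2681*1/3311 - 6796/(-2280 + 36) = -383/473 - 6796/(-2244) = -383/473 - 6796*(-1/2244) = -383/473 + 1699/561 = 53524/24123 ≈ 2.2188)
A + √((1265 - 1*6577) - 12020) = 53524/24123 + √((1265 - 1*6577) - 12020) = 53524/24123 + √((1265 - 6577) - 12020) = 53524/24123 + √(-5312 - 12020) = 53524/24123 + √(-17332) = 53524/24123 + 2*I*√4333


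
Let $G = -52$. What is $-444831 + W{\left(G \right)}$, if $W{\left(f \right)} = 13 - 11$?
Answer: $-444829$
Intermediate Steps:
$W{\left(f \right)} = 2$ ($W{\left(f \right)} = 13 - 11 = 2$)
$-444831 + W{\left(G \right)} = -444831 + 2 = -444829$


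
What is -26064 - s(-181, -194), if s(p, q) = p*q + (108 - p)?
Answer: -61467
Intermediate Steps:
s(p, q) = 108 - p + p*q
-26064 - s(-181, -194) = -26064 - (108 - 1*(-181) - 181*(-194)) = -26064 - (108 + 181 + 35114) = -26064 - 1*35403 = -26064 - 35403 = -61467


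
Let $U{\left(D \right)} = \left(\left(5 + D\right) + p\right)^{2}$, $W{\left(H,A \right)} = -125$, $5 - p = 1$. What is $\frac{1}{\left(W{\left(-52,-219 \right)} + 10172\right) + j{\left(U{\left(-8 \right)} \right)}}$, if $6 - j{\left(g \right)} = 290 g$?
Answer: $\frac{1}{9763} \approx 0.00010243$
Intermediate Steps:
$p = 4$ ($p = 5 - 1 = 4$)
$U{\left(D \right)} = \left(9 + D\right)^{2}$ ($U{\left(D \right)} = \left(\left(5 + D\right) + 4\right)^{2} = \left(9 + D\right)^{2}$)
$j{\left(g \right)} = 6 - 290 g$
$\frac{1}{\left(W{\left(-52,-219 \right)} + 10172\right) + j{\left(U{\left(-8 \right)} \right)}} = \frac{1}{\left(-125 + 10172\right) + \left(6 - 290 \left(9 - 8\right)^{2}\right)} = \frac{1}{10047 + \left(6 - 290 \cdot 1^{2}\right)} = \frac{1}{10047 + \left(6 - 290\right)} = \frac{1}{10047 - 284} = \frac{1}{9763}$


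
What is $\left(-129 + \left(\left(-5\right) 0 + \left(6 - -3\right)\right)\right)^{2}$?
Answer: $14400$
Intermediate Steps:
$\left(-129 + \left(\left(-5\right) 0 + \left(6 - -3\right)\right)\right)^{2} = \left(-129 + \left(0 + \left(6 + 3\right)\right)\right)^{2} = \left(-129 + \left(0 + 9\right)\right)^{2} = \left(-129 + 9\right)^{2} = \left(-120\right)^{2} = 14400$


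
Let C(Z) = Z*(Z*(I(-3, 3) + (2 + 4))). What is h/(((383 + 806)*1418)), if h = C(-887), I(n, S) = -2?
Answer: 1573538/843001 ≈ 1.8666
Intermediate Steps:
C(Z) = 4*Z² (C(Z) = Z*(Z*(-2 + (2 + 4))) = Z*(Z*(-2 + 6)) = Z*(Z*4) = Z*(4*Z) = 4*Z²)
h = 3147076 (h = 4*(-887)² = 4*786769 = 3147076)
h/(((383 + 806)*1418)) = 3147076/(((383 + 806)*1418)) = 3147076/((1189*1418)) = 3147076/1686002 = 3147076*(1/1686002) = 1573538/843001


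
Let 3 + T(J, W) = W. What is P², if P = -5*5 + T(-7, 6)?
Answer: 484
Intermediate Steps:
T(J, W) = -3 + W
P = -22 (P = -5*5 + (-3 + 6) = -25 + 3 = -22)
P² = (-22)² = 484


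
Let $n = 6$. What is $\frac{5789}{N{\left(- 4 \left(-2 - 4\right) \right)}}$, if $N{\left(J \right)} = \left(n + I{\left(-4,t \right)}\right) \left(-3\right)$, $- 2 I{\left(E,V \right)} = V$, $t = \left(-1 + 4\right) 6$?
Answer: $\frac{5789}{9} \approx 643.22$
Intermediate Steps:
$t = 18$ ($t = 3 \cdot 6 = 18$)
$I{\left(E,V \right)} = - \frac{V}{2}$
$N{\left(J \right)} = 9$ ($N{\left(J \right)} = \left(6 - 9\right) \left(-3\right) = \left(-3\right) \left(-3\right) = 9$)
$\frac{5789}{N{\left(- 4 \left(-2 - 4\right) \right)}} = \frac{5789}{9}$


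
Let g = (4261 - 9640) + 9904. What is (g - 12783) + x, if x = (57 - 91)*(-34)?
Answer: -7102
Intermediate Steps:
x = 1156 (x = -34*(-34) = 1156)
g = 4525 (g = -5379 + 9904 = 4525)
(g - 12783) + x = (4525 - 12783) + 1156 = -8258 + 1156 = -7102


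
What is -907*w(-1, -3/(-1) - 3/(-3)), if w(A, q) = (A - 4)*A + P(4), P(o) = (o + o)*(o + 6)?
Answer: -77095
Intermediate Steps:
P(o) = 2*o*(6 + o) (P(o) = (2*o)*(6 + o) = 2*o*(6 + o))
w(A, q) = 80 + A*(-4 + A) (w(A, q) = (A - 4)*A + 2*4*(6 + 4) = (-4 + A)*A + 2*4*10 = A*(-4 + A) + 80 = 80 + A*(-4 + A))
-907*w(-1, -3/(-1) - 3/(-3)) = -907*(80 + (-1)**2 - 4*(-1)) = -907*(80 + 1 + 4) = -907*85 = -77095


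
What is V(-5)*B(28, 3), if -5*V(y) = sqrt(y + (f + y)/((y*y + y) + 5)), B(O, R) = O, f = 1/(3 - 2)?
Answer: -28*I*sqrt(129)/25 ≈ -12.721*I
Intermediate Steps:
f = 1 (f = 1/1 = 1)
V(y) = -sqrt(y + (1 + y)/(5 + y + y**2))/5 (V(y) = -sqrt(y + (1 + y)/((y*y + y) + 5))/5 = -sqrt(y + (1 + y)/((y**2 + y) + 5))/5 = -sqrt(y + (1 + y)/((y + y**2) + 5))/5 = -sqrt(y + (1 + y)/(5 + y + y**2))/5)
V(-5)*B(28, 3) = -sqrt(1 - 5 - 5*(5 - 5 + (-5)**2))/sqrt(5 - 5 + (-5)**2)/5*28 = -sqrt(1 - 5 - 5*(5 - 5 + 25))/sqrt(5 - 5 + 25)/5*28 = -sqrt(1 - 5 - 5*25)/5/5*28 = -sqrt(1 - 5 - 125)/5/5*28 = -I*sqrt(129)/5/5*28 = -I*sqrt(129)/25*28 = -28*I*sqrt(129)/25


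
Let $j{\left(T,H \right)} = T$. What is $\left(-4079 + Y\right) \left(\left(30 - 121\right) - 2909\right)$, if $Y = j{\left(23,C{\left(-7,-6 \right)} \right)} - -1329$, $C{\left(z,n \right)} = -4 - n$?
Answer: $8181000$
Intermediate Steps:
$Y = 1352$ ($Y = 23 - -1329 = 23 + 1329 = 1352$)
$\left(-4079 + Y\right) \left(\left(30 - 121\right) - 2909\right) = \left(-4079 + 1352\right) \left(\left(30 - 121\right) - 2909\right) = - 2727 \left(\left(30 - 121\right) - 2909\right) = - 2727 \left(-91 - 2909\right) = \left(-2727\right) \left(-3000\right) = 8181000$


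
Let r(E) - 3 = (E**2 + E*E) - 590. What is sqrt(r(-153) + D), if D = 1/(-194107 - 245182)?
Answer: sqrt(8921419158222062)/439289 ≈ 215.01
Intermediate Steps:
D = -1/439289 (D = 1/(-439289) = -1/439289 ≈ -2.2764e-6)
r(E) = -587 + 2*E**2 (r(E) = 3 + ((E**2 + E*E) - 590) = 3 + ((E**2 + E**2) - 590) = 3 + (2*E**2 - 590) = 3 + (-590 + 2*E**2) = -587 + 2*E**2)
sqrt(r(-153) + D) = sqrt((-587 + 2*(-153)**2) - 1/439289) = sqrt((-587 + 2*23409) - 1/439289) = sqrt((-587 + 46818) - 1/439289) = sqrt(46231 - 1/439289) = sqrt(20308769758/439289) = sqrt(8921419158222062)/439289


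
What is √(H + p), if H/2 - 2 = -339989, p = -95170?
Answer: 2*I*√193786 ≈ 880.42*I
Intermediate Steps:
H = -679974 (H = 4 + 2*(-339989) = 4 - 679978 = -679974)
√(H + p) = √(-679974 - 95170) = √(-775144) = 2*I*√193786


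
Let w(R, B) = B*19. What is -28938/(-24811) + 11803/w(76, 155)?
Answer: 378066643/73068395 ≈ 5.1741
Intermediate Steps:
w(R, B) = 19*B
-28938/(-24811) + 11803/w(76, 155) = -28938/(-24811) + 11803/((19*155)) = -28938*(-1/24811) + 11803/2945 = 28938/24811 + 11803*(1/2945) = 28938/24811 + 11803/2945 = 378066643/73068395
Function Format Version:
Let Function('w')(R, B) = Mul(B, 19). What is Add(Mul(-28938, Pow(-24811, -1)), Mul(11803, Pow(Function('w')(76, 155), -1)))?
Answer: Rational(378066643, 73068395) ≈ 5.1741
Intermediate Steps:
Function('w')(R, B) = Mul(19, B)
Add(Mul(-28938, Pow(-24811, -1)), Mul(11803, Pow(Function('w')(76, 155), -1))) = Add(Mul(-28938, Pow(-24811, -1)), Mul(11803, Pow(Mul(19, 155), -1))) = Add(Mul(-28938, Rational(-1, 24811)), Mul(11803, Pow(2945, -1))) = Add(Rational(28938, 24811), Mul(11803, Rational(1, 2945))) = Add(Rational(28938, 24811), Rational(11803, 2945)) = Rational(378066643, 73068395)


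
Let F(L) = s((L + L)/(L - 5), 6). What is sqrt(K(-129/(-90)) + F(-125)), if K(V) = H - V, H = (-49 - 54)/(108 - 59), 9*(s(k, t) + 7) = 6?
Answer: I*sqrt(435210)/210 ≈ 3.1414*I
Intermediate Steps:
s(k, t) = -19/3 (s(k, t) = -7 + (1/9)*6 = -7 + 2/3 = -19/3)
F(L) = -19/3
H = -103/49 ≈ -2.1020
K(V) = -103/49 - V
sqrt(K(-129/(-90)) + F(-125)) = sqrt((-103/49 - (-129)/(-90)) - 19/3) = sqrt((-103/49 - (-129)*(-1)/90) - 19/3) = sqrt((-103/49 - 1*43/30) - 19/3) = sqrt((-103/49 - 43/30) - 19/3) = sqrt(-5197/1470 - 19/3) = sqrt(-14507/1470) = I*sqrt(435210)/210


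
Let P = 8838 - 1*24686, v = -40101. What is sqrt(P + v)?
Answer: I*sqrt(55949) ≈ 236.54*I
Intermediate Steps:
P = -15848 (P = 8838 - 24686 = -15848)
sqrt(P + v) = sqrt(-15848 - 40101) = sqrt(-55949) = I*sqrt(55949)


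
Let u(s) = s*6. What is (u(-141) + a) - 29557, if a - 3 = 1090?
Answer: -29310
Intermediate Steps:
u(s) = 6*s
a = 1093 (a = 3 + 1090 = 1093)
(u(-141) + a) - 29557 = (6*(-141) + 1093) - 29557 = (-846 + 1093) - 29557 = 247 - 29557 = -29310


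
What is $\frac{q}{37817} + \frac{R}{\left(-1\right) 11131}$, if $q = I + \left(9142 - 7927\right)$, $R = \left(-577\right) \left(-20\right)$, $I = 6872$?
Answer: $- \frac{346391783}{420941027} \approx -0.8229$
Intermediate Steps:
$R = 11540$
$q = 8087$ ($q = 6872 + \left(9142 - 7927\right) = 6872 + 1215 = 8087$)
$\frac{q}{37817} + \frac{R}{\left(-1\right) 11131} = \frac{8087}{37817} + \frac{11540}{\left(-1\right) 11131} = 8087 \cdot \frac{1}{37817} + \frac{11540}{-11131} = \frac{8087}{37817} + 11540 \left(- \frac{1}{11131}\right) = \frac{8087}{37817} - \frac{11540}{11131} = - \frac{346391783}{420941027}$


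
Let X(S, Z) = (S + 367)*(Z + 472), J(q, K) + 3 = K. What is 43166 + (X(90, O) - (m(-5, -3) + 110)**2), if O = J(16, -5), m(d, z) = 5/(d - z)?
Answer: 974631/4 ≈ 2.4366e+5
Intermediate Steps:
J(q, K) = -3 + K
O = -8 (O = -3 - 5 = -8)
X(S, Z) = (367 + S)*(472 + Z)
43166 + (X(90, O) - (m(-5, -3) + 110)**2) = 43166 + ((173224 + 367*(-8) + 472*90 + 90*(-8)) - (5/(-5 - 1*(-3)) + 110)**2) = 43166 + ((173224 - 2936 + 42480 - 720) - (5/(-5 + 3) + 110)**2) = 43166 + (212048 - (5/(-2) + 110)**2) = 43166 + (212048 - (5*(-1/2) + 110)**2) = 43166 + (212048 - (-5/2 + 110)**2) = 43166 + (212048 - (215/2)**2) = 43166 + (212048 - 1*46225/4) = 43166 + (212048 - 46225/4) = 43166 + 801967/4 = 974631/4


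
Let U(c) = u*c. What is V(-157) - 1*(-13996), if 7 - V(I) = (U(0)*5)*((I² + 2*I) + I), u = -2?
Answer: 14003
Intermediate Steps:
U(c) = -2*c
V(I) = 7 (V(I) = 7 - -2*0*5*((I² + 2*I) + I) = 7 - 0*5*(I² + 3*I) = 7 - 0*(I² + 3*I) = 7 - 1*0 = 7 + 0 = 7)
V(-157) - 1*(-13996) = 7 - 1*(-13996) = 7 + 13996 = 14003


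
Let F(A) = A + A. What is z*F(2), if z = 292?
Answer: 1168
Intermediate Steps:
F(A) = 2*A
z*F(2) = 292*(2*2) = 292*4 = 1168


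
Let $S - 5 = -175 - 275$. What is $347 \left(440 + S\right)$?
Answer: $-1735$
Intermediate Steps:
$S = -445$ ($S = 5 - 450 = -445$)
$347 \left(440 + S\right) = 347 \left(440 - 445\right) = 347 \left(-5\right) = -1735$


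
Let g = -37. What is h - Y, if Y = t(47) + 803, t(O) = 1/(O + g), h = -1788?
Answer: -25911/10 ≈ -2591.1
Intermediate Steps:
t(O) = 1/(-37 + O) (t(O) = 1/(O - 37) = 1/(-37 + O))
Y = 8031/10 (Y = 1/(-37 + 47) + 803 = 1/10 + 803 = ⅒ + 803 = 8031/10 ≈ 803.10)
h - Y = -1788 - 1*8031/10 = -1788 - 8031/10 = -25911/10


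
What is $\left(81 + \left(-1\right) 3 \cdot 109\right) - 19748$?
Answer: $-19994$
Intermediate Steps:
$\left(81 + \left(-1\right) 3 \cdot 109\right) - 19748 = \left(81 - 327\right) - 19748 = -246 - 19748 = -19994$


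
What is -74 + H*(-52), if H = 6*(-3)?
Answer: 862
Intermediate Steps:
H = -18
-74 + H*(-52) = -74 - 18*(-52) = -74 + 936 = 862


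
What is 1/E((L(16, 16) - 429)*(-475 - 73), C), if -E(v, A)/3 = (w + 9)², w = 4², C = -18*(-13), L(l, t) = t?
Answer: -1/1875 ≈ -0.00053333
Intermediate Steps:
C = 234
w = 16
E(v, A) = -1875 (E(v, A) = -3*(16 + 9)² = -3*25² = -3*625 = -1875)
1/E((L(16, 16) - 429)*(-475 - 73), C) = 1/(-1875) = -1/1875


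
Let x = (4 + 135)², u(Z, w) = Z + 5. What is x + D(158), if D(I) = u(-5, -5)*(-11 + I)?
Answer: 19321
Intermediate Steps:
u(Z, w) = 5 + Z
D(I) = 0 (D(I) = (5 - 5)*(-11 + I) = 0*(-11 + I) = 0)
x = 19321 (x = 139² = 19321)
x + D(158) = 19321 + 0 = 19321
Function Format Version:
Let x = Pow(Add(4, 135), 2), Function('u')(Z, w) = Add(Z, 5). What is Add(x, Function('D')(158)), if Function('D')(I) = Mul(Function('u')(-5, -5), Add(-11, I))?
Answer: 19321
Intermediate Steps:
Function('u')(Z, w) = Add(5, Z)
Function('D')(I) = 0 (Function('D')(I) = Mul(Add(5, -5), Add(-11, I)) = Mul(0, Add(-11, I)) = 0)
x = 19321 (x = Pow(139, 2) = 19321)
Add(x, Function('D')(158)) = Add(19321, 0) = 19321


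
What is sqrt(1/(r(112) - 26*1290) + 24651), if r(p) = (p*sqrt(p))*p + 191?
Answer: sqrt(24651 - 1/(33349 - 50176*sqrt(7))) ≈ 157.01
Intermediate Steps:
r(p) = 191 + p**(5/2) (r(p) = p**(3/2)*p + 191 = p**(5/2) + 191 = 191 + p**(5/2))
sqrt(1/(r(112) - 26*1290) + 24651) = sqrt(1/((191 + 112**(5/2)) - 26*1290) + 24651) = sqrt(1/((191 + 50176*sqrt(7)) - 33540) + 24651) = sqrt(1/(-33349 + 50176*sqrt(7)) + 24651) = sqrt(24651 + 1/(-33349 + 50176*sqrt(7)))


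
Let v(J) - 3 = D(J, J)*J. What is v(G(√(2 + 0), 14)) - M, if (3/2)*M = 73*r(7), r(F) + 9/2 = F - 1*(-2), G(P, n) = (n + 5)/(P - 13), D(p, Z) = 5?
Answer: -37307/167 - 95*√2/167 ≈ -224.20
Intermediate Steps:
G(P, n) = (5 + n)/(-13 + P)
r(F) = -5/2 + F (r(F) = -9/2 + (F - 1*(-2)) = -9/2 + (F + 2) = -9/2 + (2 + F) = -5/2 + F)
v(J) = 3 + 5*J
M = 219 (M = 2*(73*(-5/2 + 7))/3 = 2*(73*(9/2))/3 = (⅔)*(657/2) = 219)
v(G(√(2 + 0), 14)) - M = (3 + 5*((5 + 14)/(-13 + √(2 + 0)))) - 1*219 = (3 + 5*(19/(-13 + √2))) - 219 = (3 + 95/(-13 + √2)) - 219 = -216 + 95/(-13 + √2)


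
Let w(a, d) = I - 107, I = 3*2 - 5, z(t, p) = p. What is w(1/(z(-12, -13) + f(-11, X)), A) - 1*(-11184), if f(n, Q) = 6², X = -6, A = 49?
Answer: 11078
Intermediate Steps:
I = 1 (I = 6 - 5 = 1)
f(n, Q) = 36
w(a, d) = -106 (w(a, d) = 1 - 107 = -106)
w(1/(z(-12, -13) + f(-11, X)), A) - 1*(-11184) = -106 - 1*(-11184) = -106 + 11184 = 11078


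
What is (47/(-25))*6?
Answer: -282/25 ≈ -11.280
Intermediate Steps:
(47/(-25))*6 = (47*(-1/25))*6 = -47/25*6 = -282/25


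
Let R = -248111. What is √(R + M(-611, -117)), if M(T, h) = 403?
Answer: 2*I*√61927 ≈ 497.7*I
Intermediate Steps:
√(R + M(-611, -117)) = √(-248111 + 403) = √(-247708) = 2*I*√61927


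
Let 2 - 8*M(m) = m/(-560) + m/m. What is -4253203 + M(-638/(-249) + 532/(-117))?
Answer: -92518390996477/21752640 ≈ -4.2532e+6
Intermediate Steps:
M(m) = 1/8 + m/4480 (M(m) = 1/4 - (m/(-560) + m/m)/8 = 1/4 - (m*(-1/560) + 1)/8 = 1/4 - (-m/560 + 1)/8 = 1/4 - (1 - m/560)/8 = 1/4 + (-1/8 + m/4480) = 1/8 + m/4480)
-4253203 + M(-638/(-249) + 532/(-117)) = -4253203 + (1/8 + (-638/(-249) + 532/(-117))/4480) = -4253203 + (1/8 + (-638*(-1/249) + 532*(-1/117))/4480) = -4253203 + (1/8 + (638/249 - 532/117)/4480) = -4253203 + (1/8 + (1/4480)*(-19274/9711)) = -4253203 + (1/8 - 9637/21752640) = -4253203 + 2709443/21752640 = -92518390996477/21752640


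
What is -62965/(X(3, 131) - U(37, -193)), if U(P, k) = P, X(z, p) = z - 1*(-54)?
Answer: -12593/4 ≈ -3148.3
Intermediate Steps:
X(z, p) = 54 + z (X(z, p) = z + 54 = 54 + z)
-62965/(X(3, 131) - U(37, -193)) = -62965/((54 + 3) - 1*37) = -62965/(57 - 37) = -62965/20 = -62965*1/20 = -12593/4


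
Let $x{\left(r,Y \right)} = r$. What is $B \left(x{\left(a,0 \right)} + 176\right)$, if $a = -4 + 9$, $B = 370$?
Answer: $66970$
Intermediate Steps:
$a = 5$
$B \left(x{\left(a,0 \right)} + 176\right) = 370 \left(5 + 176\right) = 370 \cdot 181 = 66970$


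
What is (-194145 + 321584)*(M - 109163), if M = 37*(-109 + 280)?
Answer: -13105317004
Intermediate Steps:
M = 6327 (M = 37*171 = 6327)
(-194145 + 321584)*(M - 109163) = (-194145 + 321584)*(6327 - 109163) = 127439*(-102836) = -13105317004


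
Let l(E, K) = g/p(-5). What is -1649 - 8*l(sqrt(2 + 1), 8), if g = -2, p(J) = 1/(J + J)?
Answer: -1809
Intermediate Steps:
p(J) = 1/(2*J)
l(E, K) = 20 (l(E, K) = -2/((1/2)/(-5)) = -2/((1/2)*(-1/5)) = -2/(-1/10) = -2*(-10) = 20)
-1649 - 8*l(sqrt(2 + 1), 8) = -1649 - 8*20 = -1649 - 160 = -1809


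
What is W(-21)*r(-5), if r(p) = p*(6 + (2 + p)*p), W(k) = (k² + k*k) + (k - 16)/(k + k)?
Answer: -185405/2 ≈ -92703.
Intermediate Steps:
W(k) = 2*k² + (-16 + k)/(2*k) (W(k) = (k² + k²) + (-16 + k)/((2*k)) = 2*k² + (-16 + k)*(1/(2*k)) = 2*k² + (-16 + k)/(2*k))
r(p) = p*(6 + p*(2 + p))
W(-21)*r(-5) = ((½)*(-16 - 21 + 4*(-21)³)/(-21))*(-5*(6 + (-5)² + 2*(-5))) = ((½)*(-1/21)*(-16 - 21 + 4*(-9261)))*(-5*(6 + 25 - 10)) = ((½)*(-1/21)*(-16 - 21 - 37044))*(-5*21) = ((½)*(-1/21)*(-37081))*(-105) = (37081/42)*(-105) = -185405/2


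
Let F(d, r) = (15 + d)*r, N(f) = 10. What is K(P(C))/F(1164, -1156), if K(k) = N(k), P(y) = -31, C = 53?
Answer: -5/681462 ≈ -7.3372e-6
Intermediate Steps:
F(d, r) = r*(15 + d)
K(k) = 10
K(P(C))/F(1164, -1156) = 10/((-1156*(15 + 1164))) = 10/((-1156*1179)) = 10/(-1362924) = 10*(-1/1362924) = -5/681462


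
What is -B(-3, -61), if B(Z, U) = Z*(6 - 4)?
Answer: 6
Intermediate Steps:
B(Z, U) = 2*Z (B(Z, U) = Z*2 = 2*Z)
-B(-3, -61) = -2*(-3) = -1*(-6) = 6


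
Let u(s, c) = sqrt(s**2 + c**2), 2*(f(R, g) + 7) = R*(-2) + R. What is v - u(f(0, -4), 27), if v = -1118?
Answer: -1118 - sqrt(778) ≈ -1145.9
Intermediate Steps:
f(R, g) = -7 - R/2 (f(R, g) = -7 + (R*(-2) + R)/2 = -7 + (-2*R + R)/2 = -7 + (-R)/2 = -7 - R/2)
u(s, c) = sqrt(c**2 + s**2)
v - u(f(0, -4), 27) = -1118 - sqrt(27**2 + (-7 - 1/2*0)**2) = -1118 - sqrt(729 + (-7 + 0)**2) = -1118 - sqrt(729 + (-7)**2) = -1118 - sqrt(729 + 49) = -1118 - sqrt(778)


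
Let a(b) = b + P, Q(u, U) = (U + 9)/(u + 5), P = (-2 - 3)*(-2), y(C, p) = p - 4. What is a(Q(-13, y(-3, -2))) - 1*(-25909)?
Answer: 207349/8 ≈ 25919.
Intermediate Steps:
y(C, p) = -4 + p
P = 10 (P = -5*(-2) = 10)
Q(u, U) = (9 + U)/(5 + u)
a(b) = 10 + b (a(b) = b + 10 = 10 + b)
a(Q(-13, y(-3, -2))) - 1*(-25909) = (10 + (9 + (-4 - 2))/(5 - 13)) - 1*(-25909) = (10 + (9 - 6)/(-8)) + 25909 = (10 - ⅛*3) + 25909 = (10 - 3/8) + 25909 = 77/8 + 25909 = 207349/8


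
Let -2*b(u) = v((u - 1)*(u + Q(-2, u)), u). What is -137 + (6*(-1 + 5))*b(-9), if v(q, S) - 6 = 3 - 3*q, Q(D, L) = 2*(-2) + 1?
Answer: 4075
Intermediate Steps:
Q(D, L) = -3 (Q(D, L) = -4 + 1 = -3)
v(q, S) = 9 - 3*q (v(q, S) = 6 + (3 - 3*q) = 9 - 3*q)
b(u) = -9/2 + 3*(-1 + u)*(-3 + u)/2 (b(u) = -(9 - 3*(u - 1)*(u - 3))/2 = -(9 - 3*(-1 + u)*(-3 + u))/2 = -9/2 + 3*(-1 + u)*(-3 + u)/2)
-137 + (6*(-1 + 5))*b(-9) = -137 + (6*(-1 + 5))*((3/2)*(-9)*(-4 - 9)) = -137 + (6*4)*((3/2)*(-9)*(-13)) = -137 + 24*(351/2) = -137 + 4212 = 4075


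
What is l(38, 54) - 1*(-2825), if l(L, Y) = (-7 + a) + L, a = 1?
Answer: 2857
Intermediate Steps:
l(L, Y) = -6 + L (l(L, Y) = (-7 + 1) + L = -6 + L)
l(38, 54) - 1*(-2825) = (-6 + 38) - 1*(-2825) = 32 + 2825 = 2857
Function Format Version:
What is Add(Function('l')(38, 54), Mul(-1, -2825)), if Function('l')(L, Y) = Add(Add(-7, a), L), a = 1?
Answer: 2857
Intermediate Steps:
Function('l')(L, Y) = Add(-6, L) (Function('l')(L, Y) = Add(Add(-7, 1), L) = Add(-6, L))
Add(Function('l')(38, 54), Mul(-1, -2825)) = Add(Add(-6, 38), Mul(-1, -2825)) = Add(32, 2825) = 2857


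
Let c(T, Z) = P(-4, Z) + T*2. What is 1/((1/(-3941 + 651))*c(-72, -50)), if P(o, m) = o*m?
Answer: -235/4 ≈ -58.750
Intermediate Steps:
P(o, m) = m*o
c(T, Z) = -4*Z + 2*T (c(T, Z) = Z*(-4) + T*2 = -4*Z + 2*T)
1/((1/(-3941 + 651))*c(-72, -50)) = 1/((1/(-3941 + 651))*(-4*(-50) + 2*(-72))) = 1/((1/(-3290))*(200 - 144)) = 1/(-1/3290*56) = -3290*1/56 = -235/4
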